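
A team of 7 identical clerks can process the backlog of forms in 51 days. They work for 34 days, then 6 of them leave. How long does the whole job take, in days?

One clerk does 1/357 of the job per day.
After 34 days with 7 clerks, 2/3 is done (1/3 left).
With 1 clerk the rate is 1/357, so the rest takes 1/3 ÷ 1/357 = 119 days.
Total = 34 + 119 = 153 days.

153 days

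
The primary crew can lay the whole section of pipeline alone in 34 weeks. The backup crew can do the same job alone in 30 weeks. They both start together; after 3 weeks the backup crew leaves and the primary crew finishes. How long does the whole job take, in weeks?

153/5 weeks

In the first 3 weeks the combined rate is 16/255, so 16/85 of the job is done, leaving 69/85.
After the backup crew leaves the rate is 1/34 per week; the remaining 69/85 takes 138/5 weeks.
Total = 3 + 138/5 = 153/5 weeks.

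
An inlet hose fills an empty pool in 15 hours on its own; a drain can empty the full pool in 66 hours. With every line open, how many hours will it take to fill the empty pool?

Net rate = 1/15 − 1/66 = (22 − 5)/330 = 17/330 per hour.
Filling time = 1 ÷ (17/330) = 330/17 hours.

330/17 hours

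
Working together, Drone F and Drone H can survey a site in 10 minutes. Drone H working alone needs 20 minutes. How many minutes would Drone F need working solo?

20 minutes

Combined rate is 1/10 per minute.
Known contribution: 1/20 per minute.
So Drone F's rate is 1/10 − 1/20 = 1/20, meaning 20 minutes alone.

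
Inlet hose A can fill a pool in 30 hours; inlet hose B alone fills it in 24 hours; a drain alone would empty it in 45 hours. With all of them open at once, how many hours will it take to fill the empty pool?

360/19 hours

Net rate = 1/30 + 1/24 − 1/45 = (12 + 15 − 8)/360 = 19/360 per hour.
Filling time = 1 ÷ (19/360) = 360/19 hours.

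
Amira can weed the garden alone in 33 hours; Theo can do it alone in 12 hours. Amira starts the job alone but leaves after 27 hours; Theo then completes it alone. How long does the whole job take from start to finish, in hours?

In 27 hours Amira does 27/33 = 9/11 of the job, leaving 2/11.
Theo works at 1/12 per hour, so finishing takes 2/11 ÷ 1/12 = 24/11 hours.
Total time = 27 + 24/11 = 321/11 hours.

321/11 hours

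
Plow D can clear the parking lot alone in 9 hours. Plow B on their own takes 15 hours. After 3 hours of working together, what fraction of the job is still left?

Combined rate: 1/9 + 1/15 = (5 + 3)/45 = 8/45 per hour.
In 3 hours they complete 3·8/45 = 8/15 of the job.
So 7/15 remains.

7/15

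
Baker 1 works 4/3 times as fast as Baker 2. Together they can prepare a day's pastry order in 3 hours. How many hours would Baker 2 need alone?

Let Baker 2's rate be r; then Baker 1's rate is (4/3)r, so together (4/3 + 1)r = (7/3)r = 1/3.
Thus r = 1/7 per hour.
Baker 2 alone: 7 hours; Baker 1 alone: 21/4 hours.

7 hours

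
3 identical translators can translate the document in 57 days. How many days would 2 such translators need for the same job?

171/2 days

Total work is 3·57 = 171 translator-days.
With 2 translators: 171/2 days.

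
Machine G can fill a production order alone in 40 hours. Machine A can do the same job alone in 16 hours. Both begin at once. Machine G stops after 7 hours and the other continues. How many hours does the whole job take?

66/5 hours

In the first 7 hours the combined rate is 7/80, so 49/80 of the job is done, leaving 31/80.
After Machine G leaves the rate is 1/16 per hour; the remaining 31/80 takes 31/5 hours.
Total = 7 + 31/5 = 66/5 hours.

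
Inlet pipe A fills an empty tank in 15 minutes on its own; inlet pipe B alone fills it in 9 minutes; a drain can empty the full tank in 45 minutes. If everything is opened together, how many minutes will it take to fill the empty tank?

Net rate = 1/15 + 1/9 − 1/45 = (3 + 5 − 1)/45 = 7/45 per minute.
Filling time = 1 ÷ (7/45) = 45/7 minutes.

45/7 minutes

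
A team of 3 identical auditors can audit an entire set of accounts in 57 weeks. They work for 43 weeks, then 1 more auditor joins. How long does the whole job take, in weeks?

107/2 weeks

One auditor does 1/171 of the job per week.
After 43 weeks with 3 auditors, 43/57 is done (14/57 left).
With 4 auditors the rate is 4/171, so the rest takes 14/57 ÷ 4/171 = 21/2 weeks.
Total = 43 + 21/2 = 107/2 weeks.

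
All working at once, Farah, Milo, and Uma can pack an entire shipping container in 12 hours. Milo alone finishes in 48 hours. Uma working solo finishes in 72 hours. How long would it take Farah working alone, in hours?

Combined rate is 1/12 per hour.
Known contribution: 1/48 + 1/72 = (3 + 2)/144 = 5/144 per hour.
So Farah's rate is 1/12 − 5/144 = 7/144, meaning 144/7 hours alone.

144/7 hours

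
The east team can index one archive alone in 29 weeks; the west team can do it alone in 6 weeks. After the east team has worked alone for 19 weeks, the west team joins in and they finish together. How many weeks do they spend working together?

In 19 weeks the east team does 19/29 of the job, leaving 10/29.
The east team and the west team together work at 35/174 per week, so finishing takes 10/29 ÷ 35/174 = 12/7 weeks.

12/7 weeks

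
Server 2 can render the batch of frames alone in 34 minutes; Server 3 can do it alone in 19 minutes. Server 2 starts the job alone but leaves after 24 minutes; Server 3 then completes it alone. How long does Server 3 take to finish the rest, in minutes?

In 24 minutes Server 2 does 24/34 = 12/17 of the job, leaving 5/17.
Server 3 works at 1/19 per minute, so finishing takes 5/17 ÷ 1/19 = 95/17 minutes.

95/17 minutes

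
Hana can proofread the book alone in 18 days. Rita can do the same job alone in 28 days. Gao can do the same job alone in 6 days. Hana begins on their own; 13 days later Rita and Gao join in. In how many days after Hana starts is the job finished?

183/13 days

In the first 13 days Hana alone does 13/18 of the job, leaving 5/18.
Once everyone is working, combined rate: 1/18 + 1/28 + 1/6 = (14 + 9 + 42)/252 = 65/252 per day.
Remaining 5/18 at 65/252 per day takes 14/13 days.
Total from the start = 13 + 14/13 = 183/13 days.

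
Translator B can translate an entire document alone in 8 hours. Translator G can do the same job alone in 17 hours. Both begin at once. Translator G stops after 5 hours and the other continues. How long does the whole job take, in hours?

In the first 5 hours the combined rate is 25/136, so 125/136 of the job is done, leaving 11/136.
After translator G leaves the rate is 1/8 per hour; the remaining 11/136 takes 11/17 hours.
Total = 5 + 11/17 = 96/17 hours.

96/17 hours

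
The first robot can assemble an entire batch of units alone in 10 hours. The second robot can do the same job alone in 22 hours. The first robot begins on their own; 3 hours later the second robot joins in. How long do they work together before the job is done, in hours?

In the first 3 hours the first robot alone does 3/10 of the job, leaving 7/10.
Once everyone is working, combined rate: 1/10 + 1/22 = (11 + 5)/110 = 16/110 = 8/55 per hour.
Remaining 7/10 at 8/55 per hour takes 77/16 hours.

77/16 hours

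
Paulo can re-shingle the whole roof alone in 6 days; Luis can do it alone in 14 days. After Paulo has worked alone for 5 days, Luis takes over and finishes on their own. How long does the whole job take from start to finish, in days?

In 5 days Paulo does 5/6 of the job, leaving 1/6.
Luis works at 1/14 per day, so finishing takes 1/6 ÷ 1/14 = 7/3 days.
Total time = 5 + 7/3 = 22/3 days.

22/3 days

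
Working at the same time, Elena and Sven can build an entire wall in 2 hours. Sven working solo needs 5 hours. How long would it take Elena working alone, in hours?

10/3 hours

Combined rate is 1/2 per hour.
Known contribution: 1/5 per hour.
So Elena's rate is 1/2 − 1/5 = 3/10, meaning 10/3 hours alone.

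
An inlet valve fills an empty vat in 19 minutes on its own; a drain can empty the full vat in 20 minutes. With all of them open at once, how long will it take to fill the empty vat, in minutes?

Net rate = 1/19 − 1/20 = (20 − 19)/380 = 1/380 per minute.
Filling time = 1 ÷ (1/380) = 380 minutes.

380 minutes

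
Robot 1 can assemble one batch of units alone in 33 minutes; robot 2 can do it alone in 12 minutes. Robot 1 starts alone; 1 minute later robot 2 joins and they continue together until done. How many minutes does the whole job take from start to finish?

143/15 minutes

In 1 minute robot 1 does 1/33 of the job, leaving 32/33.
Robot 1 and robot 2 together work at 5/44 per minute, so finishing takes 32/33 ÷ 5/44 = 128/15 minutes.
Total time = 1 + 128/15 = 143/15 minutes.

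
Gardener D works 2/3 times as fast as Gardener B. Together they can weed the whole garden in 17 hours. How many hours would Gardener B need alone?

Let Gardener B's rate be r; then Gardener D's rate is (2/3)r, so together (2/3 + 1)r = (5/3)r = 1/17.
Thus r = 3/85 per hour.
Gardener B alone: 85/3 hours; Gardener D alone: 85/2 hours.

85/3 hours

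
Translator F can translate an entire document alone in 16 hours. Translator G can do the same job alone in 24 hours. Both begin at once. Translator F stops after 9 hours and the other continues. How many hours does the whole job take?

In the first 9 hours the combined rate is 5/48, so 15/16 of the job is done, leaving 1/16.
After Translator F leaves the rate is 1/24 per hour; the remaining 1/16 takes 3/2 hours.
Total = 9 + 3/2 = 21/2 hours.

21/2 hours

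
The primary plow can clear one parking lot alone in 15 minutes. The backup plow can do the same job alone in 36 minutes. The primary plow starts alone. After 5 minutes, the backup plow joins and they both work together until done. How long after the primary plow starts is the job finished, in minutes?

205/17 minutes

In the first 5 minutes the primary plow alone does 5/15 = 1/3 of the job, leaving 2/3.
Once everyone is working, combined rate: 1/15 + 1/36 = (12 + 5)/180 = 17/180 per minute.
Remaining 2/3 at 17/180 per minute takes 120/17 minutes.
Total from the start = 5 + 120/17 = 205/17 minutes.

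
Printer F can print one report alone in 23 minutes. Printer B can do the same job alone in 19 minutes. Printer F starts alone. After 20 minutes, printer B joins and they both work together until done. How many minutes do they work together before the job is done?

19/14 minutes

In the first 20 minutes printer F alone does 20/23 of the job, leaving 3/23.
Once everyone is working, combined rate: 1/23 + 1/19 = (19 + 23)/437 = 42/437 per minute.
Remaining 3/23 at 42/437 per minute takes 19/14 minutes.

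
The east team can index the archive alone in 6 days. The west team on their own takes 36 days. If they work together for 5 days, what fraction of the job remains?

1/36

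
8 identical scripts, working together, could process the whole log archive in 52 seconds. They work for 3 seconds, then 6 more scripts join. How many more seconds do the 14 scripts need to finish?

28 seconds

One script does 1/416 of the job per second.
After 3 seconds with 8 scripts, 3/52 is done (49/52 left).
With 14 scripts the rate is 14/416 = 7/208, so the rest takes 49/52 ÷ 7/208 = 28 seconds.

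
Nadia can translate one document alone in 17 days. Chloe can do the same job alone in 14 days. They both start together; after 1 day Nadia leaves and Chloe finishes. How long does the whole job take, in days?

224/17 days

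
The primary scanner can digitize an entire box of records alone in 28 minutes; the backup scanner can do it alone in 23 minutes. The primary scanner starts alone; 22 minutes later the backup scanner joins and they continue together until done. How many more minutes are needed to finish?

46/17 minutes

In 22 minutes the primary scanner does 22/28 = 11/14 of the job, leaving 3/14.
The primary scanner and the backup scanner together work at 51/644 per minute, so finishing takes 3/14 ÷ 51/644 = 46/17 minutes.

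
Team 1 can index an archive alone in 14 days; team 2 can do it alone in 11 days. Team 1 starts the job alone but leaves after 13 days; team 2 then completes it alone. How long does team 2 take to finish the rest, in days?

11/14 days

In 13 days team 1 does 13/14 of the job, leaving 1/14.
Team 2 works at 1/11 per day, so finishing takes 1/14 ÷ 1/11 = 11/14 days.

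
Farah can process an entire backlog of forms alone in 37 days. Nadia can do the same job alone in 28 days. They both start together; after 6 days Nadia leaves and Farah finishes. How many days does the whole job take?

In the first 6 days the combined rate is 65/1036, so 195/518 of the job is done, leaving 323/518.
After Nadia leaves the rate is 1/37 per day; the remaining 323/518 takes 323/14 days.
Total = 6 + 323/14 = 407/14 days.

407/14 days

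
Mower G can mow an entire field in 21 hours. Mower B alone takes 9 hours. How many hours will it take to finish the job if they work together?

63/10 hours

With two workers the combined time is the product over the sum: 21·9/(21+9) = 189/30 = 63/10 hours.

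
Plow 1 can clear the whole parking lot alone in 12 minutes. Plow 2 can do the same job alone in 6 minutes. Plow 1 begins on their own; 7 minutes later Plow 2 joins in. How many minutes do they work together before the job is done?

5/3 minutes

In the first 7 minutes Plow 1 alone does 7/12 of the job, leaving 5/12.
Once everyone is working, combined rate: 1/12 + 1/6 = (1 + 2)/12 = 3/12 = 1/4 per minute.
Remaining 5/12 at 1/4 per minute takes 5/3 minutes.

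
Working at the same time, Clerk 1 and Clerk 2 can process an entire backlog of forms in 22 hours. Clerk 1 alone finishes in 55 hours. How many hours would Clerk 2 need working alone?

110/3 hours

Combined rate is 1/22 per hour.
Known contribution: 1/55 per hour.
So Clerk 2's rate is 1/22 − 1/55 = 3/110, meaning 110/3 hours alone.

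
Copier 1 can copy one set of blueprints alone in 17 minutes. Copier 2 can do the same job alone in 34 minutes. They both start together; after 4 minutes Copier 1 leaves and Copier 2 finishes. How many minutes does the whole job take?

26 minutes

In the first 4 minutes the combined rate is 3/34, so 6/17 of the job is done, leaving 11/17.
After Copier 1 leaves the rate is 1/34 per minute; the remaining 11/17 takes 22 minutes.
Total = 4 + 22 = 26 minutes.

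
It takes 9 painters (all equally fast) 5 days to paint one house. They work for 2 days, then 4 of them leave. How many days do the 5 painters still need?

27/5 days

One painter does 1/45 of the job per day.
After 2 days with 9 painters, 2/5 is done (3/5 left).
With 5 painters the rate is 5/45 = 1/9, so the rest takes 3/5 ÷ 1/9 = 27/5 days.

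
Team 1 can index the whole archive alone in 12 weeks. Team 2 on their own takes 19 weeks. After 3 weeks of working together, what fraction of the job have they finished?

31/76

Combined rate: 1/12 + 1/19 = (19 + 12)/228 = 31/228 per week.
In 3 weeks they complete 3·31/228 = 31/76 of the job.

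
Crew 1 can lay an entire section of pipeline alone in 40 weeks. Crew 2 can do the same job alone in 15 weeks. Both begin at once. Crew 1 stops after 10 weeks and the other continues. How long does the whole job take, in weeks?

45/4 weeks

In the first 10 weeks the combined rate is 11/120, so 11/12 of the job is done, leaving 1/12.
After crew 1 leaves the rate is 1/15 per week; the remaining 1/12 takes 5/4 weeks.
Total = 10 + 5/4 = 45/4 weeks.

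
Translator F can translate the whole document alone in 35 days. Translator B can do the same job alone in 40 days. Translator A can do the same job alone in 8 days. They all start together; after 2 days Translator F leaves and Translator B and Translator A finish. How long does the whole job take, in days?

44/7 days

In the first 2 days the combined rate is 5/28, so 5/14 of the job is done, leaving 9/14.
After Translator F leaves the rate is 3/20 per day; the remaining 9/14 takes 30/7 days.
Total = 2 + 30/7 = 44/7 days.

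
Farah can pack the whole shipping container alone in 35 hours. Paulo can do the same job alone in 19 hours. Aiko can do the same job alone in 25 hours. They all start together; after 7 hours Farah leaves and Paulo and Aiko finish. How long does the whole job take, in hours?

95/11 hours

In the first 7 hours the combined rate is 403/3325, so 403/475 of the job is done, leaving 72/475.
After Farah leaves the rate is 44/475 per hour; the remaining 72/475 takes 18/11 hours.
Total = 7 + 18/11 = 95/11 hours.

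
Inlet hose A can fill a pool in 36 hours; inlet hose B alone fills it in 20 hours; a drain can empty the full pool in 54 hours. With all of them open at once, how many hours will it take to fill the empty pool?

Net rate = 1/36 + 1/20 − 1/54 = (15 + 27 − 10)/540 = 32/540 = 8/135 per hour.
Filling time = 1 ÷ (8/135) = 135/8 hours.

135/8 hours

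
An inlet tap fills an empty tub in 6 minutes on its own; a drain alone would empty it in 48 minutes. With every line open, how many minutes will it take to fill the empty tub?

Net rate = 1/6 − 1/48 = (8 − 1)/48 = 7/48 per minute.
Filling time = 1 ÷ (7/48) = 48/7 minutes.

48/7 minutes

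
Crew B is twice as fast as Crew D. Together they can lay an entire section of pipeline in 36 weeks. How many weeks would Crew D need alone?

108 weeks

Let Crew D's rate be r; then Crew B's rate is 2r, so together (2 + 1)r = 3r = 1/36.
Thus r = 1/108 per week.
Crew D alone: 108 weeks; Crew B alone: 54 weeks.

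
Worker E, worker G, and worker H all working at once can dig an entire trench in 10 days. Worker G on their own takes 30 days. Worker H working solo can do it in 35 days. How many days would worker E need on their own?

105/4 days

Combined rate is 1/10 per day.
Known contribution: 1/30 + 1/35 = (7 + 6)/210 = 13/210 per day.
So worker E's rate is 1/10 − 13/210 = 4/105, meaning 105/4 days alone.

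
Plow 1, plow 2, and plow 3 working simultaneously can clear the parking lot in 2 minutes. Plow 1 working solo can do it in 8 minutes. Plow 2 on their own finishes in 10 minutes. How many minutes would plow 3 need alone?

40/11 minutes

Combined rate is 1/2 per minute.
Known contribution: 1/8 + 1/10 = (5 + 4)/40 = 9/40 per minute.
So plow 3's rate is 1/2 − 9/40 = 11/40, meaning 40/11 minutes alone.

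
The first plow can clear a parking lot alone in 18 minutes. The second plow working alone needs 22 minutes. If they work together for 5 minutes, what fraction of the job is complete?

Combined rate: 1/18 + 1/22 = (11 + 9)/198 = 20/198 = 10/99 per minute.
In 5 minutes they complete 5·10/99 = 50/99 of the job.

50/99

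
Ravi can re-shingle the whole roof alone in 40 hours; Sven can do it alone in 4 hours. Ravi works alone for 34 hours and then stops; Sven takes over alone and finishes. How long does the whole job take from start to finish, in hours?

In 34 hours Ravi does 34/40 = 17/20 of the job, leaving 3/20.
Sven works at 1/4 per hour, so finishing takes 3/20 ÷ 1/4 = 3/5 hours.
Total time = 34 + 3/5 = 173/5 hours.

173/5 hours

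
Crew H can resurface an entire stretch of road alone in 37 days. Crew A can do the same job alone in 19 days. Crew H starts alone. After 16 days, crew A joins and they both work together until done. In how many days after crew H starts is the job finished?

185/8 days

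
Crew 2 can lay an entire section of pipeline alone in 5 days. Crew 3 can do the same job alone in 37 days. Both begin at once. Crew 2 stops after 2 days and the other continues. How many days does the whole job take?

In the first 2 days the combined rate is 42/185, so 84/185 of the job is done, leaving 101/185.
After Crew 2 leaves the rate is 1/37 per day; the remaining 101/185 takes 101/5 days.
Total = 2 + 101/5 = 111/5 days.

111/5 days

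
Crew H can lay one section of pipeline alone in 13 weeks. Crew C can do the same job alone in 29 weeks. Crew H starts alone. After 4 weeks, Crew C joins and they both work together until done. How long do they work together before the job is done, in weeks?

87/14 weeks

In the first 4 weeks Crew H alone does 4/13 of the job, leaving 9/13.
Once everyone is working, combined rate: 1/13 + 1/29 = (29 + 13)/377 = 42/377 per week.
Remaining 9/13 at 42/377 per week takes 87/14 weeks.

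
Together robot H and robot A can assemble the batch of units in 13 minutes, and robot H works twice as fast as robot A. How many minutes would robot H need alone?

Let robot A's rate be r; then robot H's rate is 2r, so together (2 + 1)r = 3r = 1/13.
Thus r = 1/39 per minute.
Robot A alone: 39 minutes; robot H alone: 39/2 minutes.

39/2 minutes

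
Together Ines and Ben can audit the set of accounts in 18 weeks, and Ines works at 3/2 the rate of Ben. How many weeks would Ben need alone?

Let Ben's rate be r; then Ines's rate is (3/2)r, so together (3/2 + 1)r = (5/2)r = 1/18.
Thus r = 1/45 per week.
Ben alone: 45 weeks; Ines alone: 30 weeks.

45 weeks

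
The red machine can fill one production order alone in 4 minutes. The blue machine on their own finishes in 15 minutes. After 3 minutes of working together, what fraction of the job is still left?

1/20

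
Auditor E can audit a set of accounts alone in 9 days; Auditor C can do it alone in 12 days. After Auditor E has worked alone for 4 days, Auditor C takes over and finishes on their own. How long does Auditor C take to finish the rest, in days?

20/3 days

In 4 days Auditor E does 4/9 of the job, leaving 5/9.
Auditor C works at 1/12 per day, so finishing takes 5/9 ÷ 1/12 = 20/3 days.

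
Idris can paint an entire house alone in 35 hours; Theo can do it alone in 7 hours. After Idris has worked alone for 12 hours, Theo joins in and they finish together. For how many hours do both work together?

23/6 hours

In 12 hours Idris does 12/35 of the job, leaving 23/35.
Idris and Theo together work at 6/35 per hour, so finishing takes 23/35 ÷ 6/35 = 23/6 hours.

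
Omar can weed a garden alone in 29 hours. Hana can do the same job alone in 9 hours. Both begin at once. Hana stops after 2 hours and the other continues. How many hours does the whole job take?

In the first 2 hours the combined rate is 38/261, so 76/261 of the job is done, leaving 185/261.
After Hana leaves the rate is 1/29 per hour; the remaining 185/261 takes 185/9 hours.
Total = 2 + 185/9 = 203/9 hours.

203/9 hours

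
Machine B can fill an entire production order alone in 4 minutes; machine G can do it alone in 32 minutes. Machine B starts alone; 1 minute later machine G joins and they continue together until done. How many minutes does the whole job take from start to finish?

11/3 minutes

In 1 minute machine B does 1/4 of the job, leaving 3/4.
Machine B and machine G together work at 9/32 per minute, so finishing takes 3/4 ÷ 9/32 = 8/3 minutes.
Total time = 1 + 8/3 = 11/3 minutes.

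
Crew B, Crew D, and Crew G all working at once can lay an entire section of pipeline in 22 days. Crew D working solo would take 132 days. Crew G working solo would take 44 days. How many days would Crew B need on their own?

66 days

Combined rate is 1/22 per day.
Known contribution: 1/132 + 1/44 = (1 + 3)/132 = 4/132 = 1/33 per day.
So Crew B's rate is 1/22 − 1/33 = 1/66, meaning 66 days alone.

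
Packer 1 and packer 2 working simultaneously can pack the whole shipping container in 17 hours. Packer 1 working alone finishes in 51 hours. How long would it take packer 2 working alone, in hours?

Combined rate is 1/17 per hour.
Known contribution: 1/51 per hour.
So packer 2's rate is 1/17 − 1/51 = 2/51, meaning 51/2 hours alone.

51/2 hours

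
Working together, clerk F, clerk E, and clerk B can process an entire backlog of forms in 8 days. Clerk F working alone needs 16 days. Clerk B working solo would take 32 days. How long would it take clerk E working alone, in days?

Combined rate is 1/8 per day.
Known contribution: 1/16 + 1/32 = (2 + 1)/32 = 3/32 per day.
So clerk E's rate is 1/8 − 3/32 = 1/32, meaning 32 days alone.

32 days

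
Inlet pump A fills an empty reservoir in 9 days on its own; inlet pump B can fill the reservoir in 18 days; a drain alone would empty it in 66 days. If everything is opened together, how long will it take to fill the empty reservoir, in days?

33/5 days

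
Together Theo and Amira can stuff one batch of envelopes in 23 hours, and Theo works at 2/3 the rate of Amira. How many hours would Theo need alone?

Let Amira's rate be r; then Theo's rate is (2/3)r, so together (2/3 + 1)r = (5/3)r = 1/23.
Thus r = 3/115 per hour.
Amira alone: 115/3 hours; Theo alone: 115/2 hours.

115/2 hours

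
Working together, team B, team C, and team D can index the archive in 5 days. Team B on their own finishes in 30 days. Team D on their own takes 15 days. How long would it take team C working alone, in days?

10 days

Combined rate is 1/5 per day.
Known contribution: 1/30 + 1/15 = (1 + 2)/30 = 3/30 = 1/10 per day.
So team C's rate is 1/5 − 1/10 = 1/10, meaning 10 days alone.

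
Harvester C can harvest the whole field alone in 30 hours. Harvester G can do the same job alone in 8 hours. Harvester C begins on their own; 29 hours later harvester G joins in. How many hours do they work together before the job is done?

In the first 29 hours harvester C alone does 29/30 of the job, leaving 1/30.
Once everyone is working, combined rate: 1/30 + 1/8 = (4 + 15)/120 = 19/120 per hour.
Remaining 1/30 at 19/120 per hour takes 4/19 hours.

4/19 hours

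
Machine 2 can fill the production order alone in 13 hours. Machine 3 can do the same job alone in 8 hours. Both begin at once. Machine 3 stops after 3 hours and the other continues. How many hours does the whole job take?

65/8 hours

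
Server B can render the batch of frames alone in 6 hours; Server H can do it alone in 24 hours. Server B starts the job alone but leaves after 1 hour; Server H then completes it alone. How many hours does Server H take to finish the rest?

20 hours

In 1 hour Server B does 1/6 of the job, leaving 5/6.
Server H works at 1/24 per hour, so finishing takes 5/6 ÷ 1/24 = 20 hours.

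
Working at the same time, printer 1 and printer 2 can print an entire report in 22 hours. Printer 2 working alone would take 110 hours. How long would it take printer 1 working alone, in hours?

55/2 hours

Combined rate is 1/22 per hour.
Known contribution: 1/110 per hour.
So printer 1's rate is 1/22 − 1/110 = 2/55, meaning 55/2 hours alone.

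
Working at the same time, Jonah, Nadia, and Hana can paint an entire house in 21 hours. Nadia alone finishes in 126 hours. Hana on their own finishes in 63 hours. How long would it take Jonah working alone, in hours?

42 hours

Combined rate is 1/21 per hour.
Known contribution: 1/126 + 1/63 = (1 + 2)/126 = 3/126 = 1/42 per hour.
So Jonah's rate is 1/21 − 1/42 = 1/42, meaning 42 hours alone.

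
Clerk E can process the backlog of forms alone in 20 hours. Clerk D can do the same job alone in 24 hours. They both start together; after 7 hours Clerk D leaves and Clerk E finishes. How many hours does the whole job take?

85/6 hours

In the first 7 hours the combined rate is 11/120, so 77/120 of the job is done, leaving 43/120.
After Clerk D leaves the rate is 1/20 per hour; the remaining 43/120 takes 43/6 hours.
Total = 7 + 43/6 = 85/6 hours.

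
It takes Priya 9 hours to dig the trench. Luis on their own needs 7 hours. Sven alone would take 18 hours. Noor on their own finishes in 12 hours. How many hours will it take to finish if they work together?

28/11 hours

Combined rate: 1/9 + 1/7 + 1/18 + 1/12 = (28 + 36 + 14 + 21)/252 = 99/252 = 11/28 per hour.
Time = 1 ÷ (11/28) = 28/11 hours.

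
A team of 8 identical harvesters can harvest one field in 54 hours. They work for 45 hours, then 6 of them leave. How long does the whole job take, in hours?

81 hours

One harvester does 1/432 of the job per hour.
After 45 hours with 8 harvesters, 5/6 is done (1/6 left).
With 2 harvesters the rate is 2/432 = 1/216, so the rest takes 1/6 ÷ 1/216 = 36 hours.
Total = 45 + 36 = 81 hours.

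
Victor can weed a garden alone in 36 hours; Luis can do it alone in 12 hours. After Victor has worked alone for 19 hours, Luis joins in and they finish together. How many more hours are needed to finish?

17/4 hours

In 19 hours Victor does 19/36 of the job, leaving 17/36.
Victor and Luis together work at 1/9 per hour, so finishing takes 17/36 ÷ 1/9 = 17/4 hours.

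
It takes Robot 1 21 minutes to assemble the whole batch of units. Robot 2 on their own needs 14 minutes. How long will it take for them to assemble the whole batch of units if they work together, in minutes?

42/5 minutes

Combined rate: 1/21 + 1/14 = (2 + 3)/42 = 5/42 per minute.
Time = 1 ÷ (5/42) = 42/5 minutes.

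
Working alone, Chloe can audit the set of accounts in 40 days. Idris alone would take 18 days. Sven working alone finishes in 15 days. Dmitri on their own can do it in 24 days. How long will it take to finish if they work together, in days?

Combined rate: 1/40 + 1/18 + 1/15 + 1/24 = (9 + 20 + 24 + 15)/360 = 68/360 = 17/90 per day.
Time = 1 ÷ (17/90) = 90/17 days.

90/17 days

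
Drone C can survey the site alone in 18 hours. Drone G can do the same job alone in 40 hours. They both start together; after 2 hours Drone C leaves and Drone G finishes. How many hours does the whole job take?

320/9 hours

In the first 2 hours the combined rate is 29/360, so 29/180 of the job is done, leaving 151/180.
After Drone C leaves the rate is 1/40 per hour; the remaining 151/180 takes 302/9 hours.
Total = 2 + 302/9 = 320/9 hours.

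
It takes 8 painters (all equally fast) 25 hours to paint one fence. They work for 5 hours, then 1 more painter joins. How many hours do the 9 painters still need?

160/9 hours

One painter does 1/200 of the job per hour.
After 5 hours with 8 painters, 1/5 is done (4/5 left).
With 9 painters the rate is 9/200, so the rest takes 4/5 ÷ 9/200 = 160/9 hours.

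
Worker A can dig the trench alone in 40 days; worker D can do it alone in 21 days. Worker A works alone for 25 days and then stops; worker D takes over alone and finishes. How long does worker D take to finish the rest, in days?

In 25 days worker A does 25/40 = 5/8 of the job, leaving 3/8.
Worker D works at 1/21 per day, so finishing takes 3/8 ÷ 1/21 = 63/8 days.

63/8 days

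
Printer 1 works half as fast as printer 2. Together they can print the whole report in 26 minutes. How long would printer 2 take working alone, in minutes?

39 minutes

Let printer 2's rate be r; then printer 1's rate is (1/2)r, so together (1/2 + 1)r = (3/2)r = 1/26.
Thus r = 1/39 per minute.
Printer 2 alone: 39 minutes; printer 1 alone: 78 minutes.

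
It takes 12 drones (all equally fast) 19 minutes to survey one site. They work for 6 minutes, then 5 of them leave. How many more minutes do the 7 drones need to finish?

156/7 minutes

One drone does 1/228 of the job per minute.
After 6 minutes with 12 drones, 6/19 is done (13/19 left).
With 7 drones the rate is 7/228, so the rest takes 13/19 ÷ 7/228 = 156/7 minutes.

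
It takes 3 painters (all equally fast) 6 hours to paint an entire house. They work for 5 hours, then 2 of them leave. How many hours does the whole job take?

One painter does 1/18 of the job per hour.
After 5 hours with 3 painters, 5/6 is done (1/6 left).
With 1 painter the rate is 1/18, so the rest takes 1/6 ÷ 1/18 = 3 hours.
Total = 5 + 3 = 8 hours.

8 hours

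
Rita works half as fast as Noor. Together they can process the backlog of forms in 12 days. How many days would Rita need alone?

36 days

Let Noor's rate be r; then Rita's rate is (1/2)r, so together (1/2 + 1)r = (3/2)r = 1/12.
Thus r = 1/18 per day.
Noor alone: 18 days; Rita alone: 36 days.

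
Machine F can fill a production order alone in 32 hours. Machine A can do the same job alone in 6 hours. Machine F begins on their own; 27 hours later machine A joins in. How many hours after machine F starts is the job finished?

528/19 hours

In the first 27 hours machine F alone does 27/32 of the job, leaving 5/32.
Once everyone is working, combined rate: 1/32 + 1/6 = (3 + 16)/96 = 19/96 per hour.
Remaining 5/32 at 19/96 per hour takes 15/19 hours.
Total from the start = 27 + 15/19 = 528/19 hours.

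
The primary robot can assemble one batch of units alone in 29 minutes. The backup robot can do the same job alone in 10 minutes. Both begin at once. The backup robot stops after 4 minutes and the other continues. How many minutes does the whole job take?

In the first 4 minutes the combined rate is 39/290, so 78/145 of the job is done, leaving 67/145.
After the backup robot leaves the rate is 1/29 per minute; the remaining 67/145 takes 67/5 minutes.
Total = 4 + 67/5 = 87/5 minutes.

87/5 minutes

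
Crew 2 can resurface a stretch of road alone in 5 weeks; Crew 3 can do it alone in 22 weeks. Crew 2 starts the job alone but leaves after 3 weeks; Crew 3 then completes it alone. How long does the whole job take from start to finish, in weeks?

In 3 weeks Crew 2 does 3/5 of the job, leaving 2/5.
Crew 3 works at 1/22 per week, so finishing takes 2/5 ÷ 1/22 = 44/5 weeks.
Total time = 3 + 44/5 = 59/5 weeks.

59/5 weeks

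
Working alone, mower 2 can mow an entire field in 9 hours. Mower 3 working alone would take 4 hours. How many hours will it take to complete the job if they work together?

36/13 hours

Combined rate: 1/9 + 1/4 = (4 + 9)/36 = 13/36 per hour.
Time = 1 ÷ (13/36) = 36/13 hours.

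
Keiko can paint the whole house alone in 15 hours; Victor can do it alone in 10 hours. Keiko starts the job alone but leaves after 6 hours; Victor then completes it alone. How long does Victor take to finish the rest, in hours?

In 6 hours Keiko does 6/15 = 2/5 of the job, leaving 3/5.
Victor works at 1/10 per hour, so finishing takes 3/5 ÷ 1/10 = 6 hours.

6 hours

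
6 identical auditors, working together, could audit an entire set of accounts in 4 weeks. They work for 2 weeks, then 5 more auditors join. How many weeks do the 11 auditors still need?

One auditor does 1/24 of the job per week.
After 2 weeks with 6 auditors, 1/2 is done (1/2 left).
With 11 auditors the rate is 11/24, so the rest takes 1/2 ÷ 11/24 = 12/11 weeks.

12/11 weeks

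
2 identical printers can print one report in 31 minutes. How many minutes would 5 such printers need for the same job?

Total work is 2·31 = 62 printer-minutes.
With 5 printers: 62/5 minutes.

62/5 minutes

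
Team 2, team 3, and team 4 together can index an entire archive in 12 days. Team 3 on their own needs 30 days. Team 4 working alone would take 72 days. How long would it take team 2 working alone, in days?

Combined rate is 1/12 per day.
Known contribution: 1/30 + 1/72 = (12 + 5)/360 = 17/360 per day.
So team 2's rate is 1/12 − 17/360 = 13/360, meaning 360/13 days alone.

360/13 days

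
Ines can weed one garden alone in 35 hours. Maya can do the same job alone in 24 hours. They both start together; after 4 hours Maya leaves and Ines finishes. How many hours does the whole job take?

175/6 hours

In the first 4 hours the combined rate is 59/840, so 59/210 of the job is done, leaving 151/210.
After Maya leaves the rate is 1/35 per hour; the remaining 151/210 takes 151/6 hours.
Total = 4 + 151/6 = 175/6 hours.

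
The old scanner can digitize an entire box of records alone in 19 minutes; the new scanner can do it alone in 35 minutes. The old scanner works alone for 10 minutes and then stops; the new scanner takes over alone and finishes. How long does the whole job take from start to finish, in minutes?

In 10 minutes the old scanner does 10/19 of the job, leaving 9/19.
The new scanner works at 1/35 per minute, so finishing takes 9/19 ÷ 1/35 = 315/19 minutes.
Total time = 10 + 315/19 = 505/19 minutes.

505/19 minutes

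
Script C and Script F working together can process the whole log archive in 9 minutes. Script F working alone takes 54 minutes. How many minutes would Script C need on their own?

54/5 minutes

Combined rate is 1/9 per minute.
Known contribution: 1/54 per minute.
So Script C's rate is 1/9 − 1/54 = 5/54, meaning 54/5 minutes alone.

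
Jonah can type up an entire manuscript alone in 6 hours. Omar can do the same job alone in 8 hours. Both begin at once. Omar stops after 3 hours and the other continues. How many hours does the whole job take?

15/4 hours

In the first 3 hours the combined rate is 7/24, so 7/8 of the job is done, leaving 1/8.
After Omar leaves the rate is 1/6 per hour; the remaining 1/8 takes 3/4 hours.
Total = 3 + 3/4 = 15/4 hours.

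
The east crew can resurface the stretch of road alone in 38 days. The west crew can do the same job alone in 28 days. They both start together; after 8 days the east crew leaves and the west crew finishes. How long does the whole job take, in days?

420/19 days

In the first 8 days the combined rate is 33/532, so 66/133 of the job is done, leaving 67/133.
After the east crew leaves the rate is 1/28 per day; the remaining 67/133 takes 268/19 days.
Total = 8 + 268/19 = 420/19 days.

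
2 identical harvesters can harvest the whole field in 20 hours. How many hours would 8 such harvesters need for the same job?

5 hours

Total work is 2·20 = 40 harvester-hours.
With 8 harvesters: 40/8 = 5 hours.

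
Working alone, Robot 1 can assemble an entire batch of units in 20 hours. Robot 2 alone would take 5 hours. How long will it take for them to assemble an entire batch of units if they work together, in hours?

Combined rate: 1/20 + 1/5 = (1 + 4)/20 = 5/20 = 1/4 per hour.
Time = 1 ÷ (1/4) = 4 hours.

4 hours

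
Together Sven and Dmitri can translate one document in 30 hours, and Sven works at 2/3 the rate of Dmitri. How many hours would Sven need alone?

Let Dmitri's rate be r; then Sven's rate is (2/3)r, so together (2/3 + 1)r = (5/3)r = 1/30.
Thus r = 1/50 per hour.
Dmitri alone: 50 hours; Sven alone: 75 hours.

75 hours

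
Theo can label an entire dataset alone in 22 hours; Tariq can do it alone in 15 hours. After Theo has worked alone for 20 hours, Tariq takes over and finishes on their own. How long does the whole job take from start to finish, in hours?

235/11 hours

In 20 hours Theo does 20/22 = 10/11 of the job, leaving 1/11.
Tariq works at 1/15 per hour, so finishing takes 1/11 ÷ 1/15 = 15/11 hours.
Total time = 20 + 15/11 = 235/11 hours.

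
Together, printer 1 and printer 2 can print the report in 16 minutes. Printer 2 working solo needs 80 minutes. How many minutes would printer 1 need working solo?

20 minutes

Combined rate is 1/16 per minute.
Known contribution: 1/80 per minute.
So printer 1's rate is 1/16 − 1/80 = 1/20, meaning 20 minutes alone.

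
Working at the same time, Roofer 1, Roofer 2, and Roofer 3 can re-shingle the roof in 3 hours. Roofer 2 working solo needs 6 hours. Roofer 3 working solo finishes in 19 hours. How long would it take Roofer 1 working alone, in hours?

114/13 hours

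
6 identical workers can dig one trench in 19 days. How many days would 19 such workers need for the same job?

6 days

Total work is 6·19 = 114 worker-days.
With 19 workers: 114/19 = 6 days.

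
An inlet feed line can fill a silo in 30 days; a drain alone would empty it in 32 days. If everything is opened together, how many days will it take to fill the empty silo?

Net rate = 1/30 − 1/32 = (16 − 15)/480 = 1/480 per day.
Filling time = 1 ÷ (1/480) = 480 days.

480 days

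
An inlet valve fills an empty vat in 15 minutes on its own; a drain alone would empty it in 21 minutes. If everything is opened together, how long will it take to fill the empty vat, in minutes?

105/2 minutes

Net rate = 1/15 − 1/21 = (7 − 5)/105 = 2/105 per minute.
Filling time = 1 ÷ (2/105) = 105/2 minutes.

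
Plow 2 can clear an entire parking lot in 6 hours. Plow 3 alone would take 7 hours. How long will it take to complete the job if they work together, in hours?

42/13 hours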